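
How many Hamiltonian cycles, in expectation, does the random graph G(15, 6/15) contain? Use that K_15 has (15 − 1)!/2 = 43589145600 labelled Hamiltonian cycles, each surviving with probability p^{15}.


K_15 has (15 − 1)!/2 = 43589145600 labelled Hamiltonian cycles.
For each such Hamiltonian cycle H, let X_H = 1 if all 15 edges of H are present in G. Then P[X_H = 1] = p^{15} = (2/5)^{15} = 32768/30517578125.
By linearity: E[X] = Σ_H E[X_H] = 43589145600 · p^{15} = 43589145600 · 32768/30517578125 = 57133164920832/1220703125.
Numerically: E[X] ≈ 46803.5.

E[X] = 43589145600 · (2/5)^{15} = 57133164920832/1220703125 ≈ 46803.5.


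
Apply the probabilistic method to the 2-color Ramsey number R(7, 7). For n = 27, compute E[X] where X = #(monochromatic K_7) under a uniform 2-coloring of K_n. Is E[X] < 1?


E[X] = C(27, 7) · 2^{1 − 21} = 888030 · 2^{−20} = 888030/1048576.
As a reduced fraction: E[X] = 444015/524288 ≈ 0.8468914.
Is E[X] < 1? YES.
Since E[X] < 1, there exists a 2-coloring of K_{27} with no monochromatic K_7; hence R(7, 7) > 27.

E[X] = 444015/524288 ≈ 0.8468914; E[X] < 1, so R(7, 7) > 27.


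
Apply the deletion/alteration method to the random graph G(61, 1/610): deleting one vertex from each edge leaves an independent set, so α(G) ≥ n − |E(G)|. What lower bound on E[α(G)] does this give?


E[|E(G)|] = C(61, 2)·p = 1830 · (1/610) = 3.
E[α(G)] ≥ n − E[|E(G)|] = 61 − 3 = 58.
Numerically: ≈ 58.000.
(This is only a lower bound; the true E[α(G)] may be larger.)

E[α(G)] ≥ 58 ≈ 58.000.


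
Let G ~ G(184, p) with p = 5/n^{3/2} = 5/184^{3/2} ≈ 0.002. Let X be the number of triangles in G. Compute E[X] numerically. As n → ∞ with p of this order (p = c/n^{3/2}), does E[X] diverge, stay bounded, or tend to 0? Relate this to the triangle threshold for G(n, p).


Number of potential triangles: C(184, 3) = 1021384.
Each occurs with probability p³ ≈ (0.002)³ ≈ 8.03951e-09.
By linearity: E[X] = C(184, 3)·p³ ≈ 1021384 · 8.03951e-09 ≈ 0.008.
Since α = 3/2 > 1, p = c/n^{3/2} = o(1/n) is below the triangle threshold p ~ 1/n. Asymptotically E[X] ~ (c³/6)·n^{3(1−α)} = (5³/6)·n^{-1.5} → 0, so by Markov's inequality G has no triangles w.h.p.

E[X] ≈ 0.008; in regime p = Θ(1/n^{3/2}) E[X] tends to 0 (below the triangle threshold p ~ 1/n).


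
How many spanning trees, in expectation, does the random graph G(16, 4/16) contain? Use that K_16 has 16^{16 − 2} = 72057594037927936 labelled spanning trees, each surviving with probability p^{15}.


K_16 has 16^{16 − 2} = 72057594037927936 labelled spanning trees.
For each such spanning tree H, let X_H = 1 if all 15 edges of H are present in G. Then P[X_H = 1] = p^{15} = (1/4)^{15} = 1/1073741824.
Summing the indicators: E[X] = Σ_H E[X_H] = 72057594037927936 · p^{15} = 72057594037927936 · 1/1073741824 = 67108864.
Numerically: E[X] ≈ 6.71089e+07.

E[X] = 72057594037927936 · (1/4)^{15} = 67108864 ≈ 6.71089e+07.


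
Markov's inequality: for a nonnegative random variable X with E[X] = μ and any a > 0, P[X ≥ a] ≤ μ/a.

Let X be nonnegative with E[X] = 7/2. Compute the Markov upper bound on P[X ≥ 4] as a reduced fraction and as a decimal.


μ = E[X] = 7/2, a = 4.
Markov: P[X ≥ 4] ≤ μ/a = (7/2)/4 = 7/8.
Numerically: ≈ 0.8750.
(Since a = 4 > μ = 3.5000, the bound 7/8 is < 1 and informative.)

P[X ≥ 4] ≤ 7/8 ≈ 0.8750.


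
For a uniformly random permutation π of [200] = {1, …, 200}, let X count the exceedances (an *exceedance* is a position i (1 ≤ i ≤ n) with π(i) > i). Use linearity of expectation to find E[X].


Write X = Σ_{i=1}^{200} X_i, where X_i = 1_{π(i) > i}.
For each fixed i, π(i) is uniform over {1, …, 200} (marginal of a uniform permutation), so P[π(i) > i] = (n − i)/n. Summing: Σ_{i=1}^{200} (n − i)/n = (0 + 1 + … + 199)/200 = 200(200 − 1)/(2·200) = (200 − 1)/2.
Hence E[X] = Σ_{i=1}^{200} (200 − i)/200 = 199/2 ≈ 99.500000.

E[X] = 199/2 = 99.500000.


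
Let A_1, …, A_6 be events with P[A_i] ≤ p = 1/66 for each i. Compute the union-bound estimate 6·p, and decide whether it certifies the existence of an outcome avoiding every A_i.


Union bound: P[∪_{i=1}^{6} A_i] ≤ Σ_i P[A_i] ≤ 6·p = 6·(1/66) = 1/11.
Numerically: 1/11 ≈ 0.0909.
Is 1/11 < 1? YES.
Since P[∪ A_i] ≤ 1/11 < 1, the complement has P[∩ A_i^c] ≥ 1 − 1/11 = 10/11 > 0, so some outcome avoids every A_i.

6·p = 1/11 ≈ 0.0909; existence CERTIFIED by the union bound.


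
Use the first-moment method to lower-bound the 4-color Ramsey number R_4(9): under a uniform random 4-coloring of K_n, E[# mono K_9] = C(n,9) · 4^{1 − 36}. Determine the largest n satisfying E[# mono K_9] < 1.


We need C(n, 9) · 4^{1 − 36} < 1, i.e. C(n, 9) < 4^{36 − 1} = 1180591620717411303424.
Check values of n near the boundary:
  n = 910: C(910, 9) = 1133378248346922788210; 1133378248346922788210 < 1180591620717411303424? YES
  n = 911: C(911, 9) = 1144686900492291197405; 1144686900492291197405 < 1180591620717411303424? YES
  n = 912: C(912, 9) = 1156095740032081475120; 1156095740032081475120 < 1180591620717411303424? YES
  n = 913: C(913, 9) = 1167605542753639808390; 1167605542753639808390 < 1180591620717411303424? YES
  n = 914: C(914, 9) = 1179217089587653905932; 1179217089587653905932 < 1180591620717411303424? YES
  n = 915: C(915, 9) = 1190931166636537885130; 1190931166636537885130 < 1180591620717411303424? NO
The largest n with C(n, 9) < 1180591620717411303424 is n = 914 (where E[X] = 294804272396913476483/295147905179352825856 ≈ 0.998836). Hence R_4(9) > 914, i.e. R_4(9) ≥ 915.

Largest n = 914; hence R_4(9) > 914.


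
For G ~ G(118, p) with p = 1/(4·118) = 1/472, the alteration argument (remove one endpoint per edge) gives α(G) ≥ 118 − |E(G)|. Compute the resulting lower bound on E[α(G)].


E[|E(G)|] = C(118, 2)·p = 6903 · (1/472) = 117/8.
E[α(G)] ≥ n − E[|E(G)|] = 118 − 117/8 = 827/8.
Numerically: ≈ 103.3750.
(This is only a lower bound; the true E[α(G)] may be larger.)

E[α(G)] ≥ 827/8 ≈ 103.3750.


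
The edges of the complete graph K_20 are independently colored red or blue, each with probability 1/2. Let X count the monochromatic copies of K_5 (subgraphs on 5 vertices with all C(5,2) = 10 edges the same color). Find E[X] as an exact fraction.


Let X = Σ_S X_S over the C(20, 5) = 15504 subsets S of size 5, where X_S = 1 if the K_5 on S is monochromatic.
For a fixed S, the K_5 on S has C(5, 2) = 10 edges. P[all 10 edges red] = (1/2)^10, and likewise for blue, so P[monochromatic] = 2·(1/2)^10 = 2^{1 − 10} = 1/512.
By linearity: E[X] = C(20, 5) · 2^{1 − 10} = 15504 · 1/512 = 969/32.
Numerically: E[X] ≈ 30.28125.

E[X] = C(20,5)·2^(1−C(5,2)) = 969/32 ≈ 30.28125.


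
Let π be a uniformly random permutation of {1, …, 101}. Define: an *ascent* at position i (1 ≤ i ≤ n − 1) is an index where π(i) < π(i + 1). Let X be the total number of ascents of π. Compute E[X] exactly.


Write X = Σ X_I over i = 1, …, 100, with X_I the indicator of one ascent.
There are 100 indicators.
For each fixed i, the pair (π(i), π(i+1)) is a uniformly random ordered pair of distinct values from {1, …, 101}; by symmetry P[π(i) < π(i+1)] = 1/2.
By linearity: E[X] = 100 · (1/2) = (101 − 1) · (1/2) = 50 ≈ 50.00000.

E[X] = 50 = 50.00000.


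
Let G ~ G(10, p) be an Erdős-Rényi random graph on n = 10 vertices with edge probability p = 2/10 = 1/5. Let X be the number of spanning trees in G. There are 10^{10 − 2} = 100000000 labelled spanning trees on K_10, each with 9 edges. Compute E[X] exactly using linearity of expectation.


K_10 has 10^{10 − 2} = 100000000 labelled spanning trees.
For each such spanning tree H, let X_H = 1 if all 9 edges of H are present in G. Then P[X_H = 1] = p^{9} = (1/5)^{9} = 1/1953125.
Summing the indicators: E[X] = Σ_H E[X_H] = 100000000 · p^{9} = 100000000 · 1/1953125 = 256/5.
Numerically: E[X] ≈ 51.2.

E[X] = 100000000 · (1/5)^{9} = 256/5 ≈ 51.2.


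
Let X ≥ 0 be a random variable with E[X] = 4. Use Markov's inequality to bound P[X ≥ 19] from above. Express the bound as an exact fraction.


μ = E[X] = 4, a = 19.
Markov: P[X ≥ 19] ≤ μ/a = (4)/19 = 4/19.
Numerically: ≈ 0.2105.
(Since a = 19 > μ = 4.0000, the bound 4/19 is < 1 and informative.)

P[X ≥ 19] ≤ 4/19 ≈ 0.2105.


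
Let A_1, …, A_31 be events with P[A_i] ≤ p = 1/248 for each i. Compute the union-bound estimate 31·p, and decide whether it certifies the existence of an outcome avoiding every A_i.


Union bound: P[∪_{i=1}^{31} A_i] ≤ Σ_i P[A_i] ≤ 31·p = 31·(1/248) = 1/8.
Numerically: 1/8 ≈ 0.1250.
Is 1/8 < 1? YES.
Since P[∪ A_i] ≤ 1/8 < 1, the complement has P[∩ A_i^c] ≥ 1 − 1/8 = 7/8 > 0, so some outcome avoids every A_i.

31·p = 1/8 ≈ 0.1250; existence CERTIFIED by the union bound.


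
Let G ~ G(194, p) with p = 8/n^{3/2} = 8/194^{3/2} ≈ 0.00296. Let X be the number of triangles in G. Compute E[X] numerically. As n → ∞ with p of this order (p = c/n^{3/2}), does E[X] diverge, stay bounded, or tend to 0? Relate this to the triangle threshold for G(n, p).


Number of potential triangles: C(194, 3) = 1198144.
Each occurs with probability p³ ≈ (0.00296)³ ≈ 2.59515e-08.
By linearity: E[X] = C(194, 3)·p³ ≈ 1198144 · 2.59515e-08 ≈ 0.031.
Since α = 3/2 > 1, p = c/n^{3/2} = o(1/n) is below the triangle threshold p ~ 1/n. Asymptotically E[X] ~ (c³/6)·n^{3(1−α)} = (8³/6)·n^{-1.5} → 0, so by Markov's inequality G has no triangles w.h.p.

E[X] ≈ 0.031; in regime p = Θ(1/n^{3/2}) E[X] tends to 0 (below the triangle threshold p ~ 1/n).


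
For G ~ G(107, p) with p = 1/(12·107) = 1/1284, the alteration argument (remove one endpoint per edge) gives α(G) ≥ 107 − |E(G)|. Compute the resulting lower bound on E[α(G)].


E[|E(G)|] = C(107, 2)·p = 5671 · (1/1284) = 53/12.
E[α(G)] ≥ n − E[|E(G)|] = 107 − 53/12 = 1231/12.
Numerically: ≈ 102.583.
(This is only a lower bound; the true E[α(G)] may be larger.)

E[α(G)] ≥ 1231/12 ≈ 102.583.


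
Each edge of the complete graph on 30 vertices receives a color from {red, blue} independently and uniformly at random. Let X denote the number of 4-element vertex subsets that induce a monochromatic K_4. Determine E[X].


Let X = Σ_S X_S over the C(30, 4) = 27405 subsets S of size 4, where X_S = 1 if the K_4 on S is monochromatic.
For a fixed S, the K_4 on S has C(4, 2) = 6 edges. P[all 6 edges red] = (1/2)^6, and likewise for blue, so P[monochromatic] = 2·(1/2)^6 = 2^{1 − 6} = 1/32.
Summing: E[X] = C(30, 4) · 2^{1 − 6} = 27405 · 1/32 = 27405/32.
Numerically: E[X] ≈ 856.40625.

E[X] = C(30,4)·2^(1−C(4,2)) = 27405/32 ≈ 856.40625.


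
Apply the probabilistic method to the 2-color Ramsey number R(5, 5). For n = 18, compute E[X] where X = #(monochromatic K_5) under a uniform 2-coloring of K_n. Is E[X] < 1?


E[X] = C(18, 5) · 2^{1 − 10} = 8568 · 2^{−9} = 8568/512.
As a reduced fraction: E[X] = 1071/64 ≈ 16.734.
Is E[X] < 1? NO.
Since E[X] ≥ 1, the first-moment bound is inconclusive at n = 18; it does NOT by itself certify R(5, 5) > 18.

E[X] = 1071/64 ≈ 16.734; E[X] ≥ 1; first-moment method inconclusive here.


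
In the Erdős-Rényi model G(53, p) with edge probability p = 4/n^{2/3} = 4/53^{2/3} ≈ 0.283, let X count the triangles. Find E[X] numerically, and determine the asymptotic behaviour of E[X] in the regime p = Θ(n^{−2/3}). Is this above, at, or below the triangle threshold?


Number of potential triangles: C(53, 3) = 23426.
Each occurs with probability p³ ≈ (0.283)³ ≈ 2.27839e-02.
By linearity: E[X] = C(53, 3)·p³ ≈ 23426 · 2.27839e-02 ≈ 533.736.
Since α = 2/3 < 1, p = c/n^{2/3} ≫ 1/n is above the triangle threshold p ~ 1/n. Asymptotically E[X] ~ (c³/6)·n^{3(1−α)} = (4³/6)·n^{1} → ∞; triangles are abundant w.h.p.

E[X] ≈ 533.736; in regime p = Θ(1/n^{2/3}) E[X] diverges (above the triangle threshold p ~ 1/n).


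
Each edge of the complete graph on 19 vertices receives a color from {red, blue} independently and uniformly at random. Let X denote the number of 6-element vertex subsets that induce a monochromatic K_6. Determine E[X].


Let X = Σ_S X_S over the C(19, 6) = 27132 subsets S of size 6, where X_S = 1 if the K_6 on S is monochromatic.
For a fixed S, the K_6 on S has C(6, 2) = 15 edges. P[all 15 edges red] = (1/2)^15, and likewise for blue, so P[monochromatic] = 2·(1/2)^15 = 2^{1 − 15} = 1/16384.
Summing: E[X] = C(19, 6) · 2^{1 − 15} = 27132 · 1/16384 = 6783/4096.
Numerically: E[X] ≈ 1.656.

E[X] = C(19,6)·2^(1−C(6,2)) = 6783/4096 ≈ 1.656.


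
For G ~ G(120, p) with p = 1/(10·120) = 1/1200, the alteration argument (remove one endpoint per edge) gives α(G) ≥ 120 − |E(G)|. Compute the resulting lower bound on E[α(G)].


E[|E(G)|] = C(120, 2)·p = 7140 · (1/1200) = 119/20.
E[α(G)] ≥ n − E[|E(G)|] = 120 − 119/20 = 2281/20.
Numerically: ≈ 114.050000.
(This is only a lower bound; the true E[α(G)] may be larger.)

E[α(G)] ≥ 2281/20 ≈ 114.050000.


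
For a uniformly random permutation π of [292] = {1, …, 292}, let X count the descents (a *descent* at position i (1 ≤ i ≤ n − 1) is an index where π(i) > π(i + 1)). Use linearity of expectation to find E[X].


Write X = Σ X_I over i = 1, …, 291, with X_I the indicator of one descent.
There are 291 indicators.
For each fixed i, the pair (π(i), π(i+1)) is a uniformly random ordered pair of distinct values from {1, …, 292}; by symmetry P[π(i) > π(i+1)] = 1/2.
By linearity: E[X] = 291 · (1/2) = (292 − 1) · (1/2) = 291/2 ≈ 145.5000.

E[X] = 291/2 = 145.5000.


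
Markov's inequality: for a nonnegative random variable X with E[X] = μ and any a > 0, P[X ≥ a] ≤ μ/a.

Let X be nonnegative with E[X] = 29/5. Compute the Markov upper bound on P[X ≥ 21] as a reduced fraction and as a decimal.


μ = E[X] = 29/5, a = 21.
Markov: P[X ≥ 21] ≤ μ/a = (29/5)/21 = 29/105.
Numerically: ≈ 0.276190.
(Since a = 21 > μ = 5.800000, the bound 29/105 is < 1 and informative.)

P[X ≥ 21] ≤ 29/105 ≈ 0.276190.


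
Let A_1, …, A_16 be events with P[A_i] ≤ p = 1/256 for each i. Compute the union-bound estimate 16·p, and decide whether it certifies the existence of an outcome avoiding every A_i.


Union bound: P[∪_{i=1}^{16} A_i] ≤ Σ_i P[A_i] ≤ 16·p = 16·(1/256) = 1/16.
Numerically: 1/16 ≈ 0.062.
Is 1/16 < 1? YES.
Since P[∪ A_i] ≤ 1/16 < 1, the complement has P[∩ A_i^c] ≥ 1 − 1/16 = 15/16 > 0, so some outcome avoids every A_i.

16·p = 1/16 ≈ 0.062; existence CERTIFIED by the union bound.


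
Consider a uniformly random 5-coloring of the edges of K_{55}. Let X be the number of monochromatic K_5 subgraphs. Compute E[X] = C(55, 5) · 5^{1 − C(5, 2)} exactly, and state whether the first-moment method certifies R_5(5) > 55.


E[X] = C(55, 5) · 5^{1 − 10} = 3478761 · 5^{−9} = 3478761/1953125.
As a reduced fraction: E[X] = 3478761/1953125 ≈ 1.7811256.
Is E[X] < 1? NO.
Since E[X] ≥ 1, the first-moment bound is inconclusive at n = 55; it does NOT by itself certify R_5(5) > 55.

E[X] = 3478761/1953125 ≈ 1.7811256; E[X] ≥ 1; first-moment method inconclusive here.


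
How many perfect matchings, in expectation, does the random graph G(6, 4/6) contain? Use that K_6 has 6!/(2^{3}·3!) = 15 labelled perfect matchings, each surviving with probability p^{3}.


K_6 has 6!/(2^{3}·3!) = 15 labelled perfect matchings.
For each such perfect matching H, let X_H = 1 if all 3 edges of H are present in G. Then P[X_H = 1] = p^{3} = (2/3)^{3} = 8/27.
By linearity: E[X] = Σ_H E[X_H] = 15 · p^{3} = 15 · 8/27 = 40/9.
Numerically: E[X] ≈ 4.44444.

E[X] = 15 · (2/3)^{3} = 40/9 ≈ 4.44444.


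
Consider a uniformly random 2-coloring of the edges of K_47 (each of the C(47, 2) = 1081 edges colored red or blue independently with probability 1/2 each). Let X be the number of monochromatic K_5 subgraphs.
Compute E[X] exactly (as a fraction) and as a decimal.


Let X = Σ_S X_S over the C(47, 5) = 1533939 subsets S of size 5, where X_S = 1 if the K_5 on S is monochromatic.
For a fixed S, the K_5 on S has C(5, 2) = 10 edges. P[all 10 edges red] = (1/2)^10, and likewise for blue, so P[monochromatic] = 2·(1/2)^10 = 2^{1 − 10} = 1/512.
Summing: E[X] = C(47, 5) · 2^{1 − 10} = 1533939 · 1/512 = 1533939/512.
Numerically: E[X] ≈ 2995.97461.

E[X] = C(47,5)·2^(1−C(5,2)) = 1533939/512 ≈ 2995.97461.


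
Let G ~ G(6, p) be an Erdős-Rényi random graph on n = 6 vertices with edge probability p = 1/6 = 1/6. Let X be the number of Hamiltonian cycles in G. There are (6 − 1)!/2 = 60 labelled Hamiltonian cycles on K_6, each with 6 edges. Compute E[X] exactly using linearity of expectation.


K_6 has (6 − 1)!/2 = 60 labelled Hamiltonian cycles.
For each such Hamiltonian cycle H, let X_H = 1 if all 6 edges of H are present in G. Then P[X_H = 1] = p^{6} = (1/6)^{6} = 1/46656.
By linearity: E[X] = Σ_H E[X_H] = 60 · p^{6} = 60 · 1/46656 = 5/3888.
Numerically: E[X] ≈ 0.00129.

E[X] = 60 · (1/6)^{6} = 5/3888 ≈ 0.00129.


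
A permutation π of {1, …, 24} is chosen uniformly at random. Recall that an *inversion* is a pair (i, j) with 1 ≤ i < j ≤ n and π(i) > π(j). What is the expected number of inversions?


Write X = Σ X_I over the C(24, 2) = 276 pairs i < j, with X_I the indicator of one inversion.
There are 276 indicators.
For each fixed pair i < j, the values π(i) and π(j) are two distinct elements of {1, …, 24} in uniformly random order; by symmetry P[π(i) > π(j)] = 1/2.
By linearity: E[X] = 276 · (1/2) = C(24, 2) · (1/2) = 276/2 = 138 ≈ 138.000.

E[X] = 138 = 138.000.


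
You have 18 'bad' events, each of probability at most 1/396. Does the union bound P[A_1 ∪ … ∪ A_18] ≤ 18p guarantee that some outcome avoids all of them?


Union bound: P[∪_{i=1}^{18} A_i] ≤ Σ_i P[A_i] ≤ 18·p = 18·(1/396) = 1/22.
Numerically: 1/22 ≈ 0.045455.
Is 1/22 < 1? YES.
Since P[∪ A_i] ≤ 1/22 < 1, the complement has P[∩ A_i^c] ≥ 1 − 1/22 = 21/22 > 0, so some outcome avoids every A_i.

18·p = 1/22 ≈ 0.045455; existence CERTIFIED by the union bound.


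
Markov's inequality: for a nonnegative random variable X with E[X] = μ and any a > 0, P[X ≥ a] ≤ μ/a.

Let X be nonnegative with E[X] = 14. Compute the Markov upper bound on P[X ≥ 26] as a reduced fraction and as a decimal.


μ = E[X] = 14, a = 26.
Markov: P[X ≥ 26] ≤ μ/a = (14)/26 = 7/13.
Numerically: ≈ 0.538462.
(Since a = 26 > μ = 14.000000, the bound 7/13 is < 1 and informative.)

P[X ≥ 26] ≤ 7/13 ≈ 0.538462.


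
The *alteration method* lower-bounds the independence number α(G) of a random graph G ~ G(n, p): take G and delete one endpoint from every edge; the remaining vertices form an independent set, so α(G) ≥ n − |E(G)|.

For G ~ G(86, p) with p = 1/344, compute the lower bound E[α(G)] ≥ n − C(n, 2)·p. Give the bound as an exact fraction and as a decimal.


E[|E(G)|] = C(86, 2)·p = 3655 · (1/344) = 85/8.
E[α(G)] ≥ n − E[|E(G)|] = 86 − 85/8 = 603/8.
Numerically: ≈ 75.375.
(This is only a lower bound; the true E[α(G)] may be larger.)

E[α(G)] ≥ 603/8 ≈ 75.375.


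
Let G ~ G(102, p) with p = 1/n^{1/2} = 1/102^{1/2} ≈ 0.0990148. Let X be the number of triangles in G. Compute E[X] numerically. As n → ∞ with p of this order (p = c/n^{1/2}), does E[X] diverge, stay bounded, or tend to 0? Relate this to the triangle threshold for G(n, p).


Number of potential triangles: C(102, 3) = 171700.
Each occurs with probability p³ ≈ (0.0990148)³ ≈ 9.70732885e-04.
By linearity: E[X] = C(102, 3)·p³ ≈ 171700 · 9.70732885e-04 ≈ 166.674836.
Since α = 1/2 < 1, p = c/n^{1/2} ≫ 1/n is above the triangle threshold p ~ 1/n. Asymptotically E[X] ~ (c³/6)·n^{3(1−α)} = (1³/6)·n^{1.5} → ∞; triangles are abundant w.h.p.

E[X] ≈ 166.674836; in regime p = Θ(1/n^{1/2}) E[X] diverges (above the triangle threshold p ~ 1/n).


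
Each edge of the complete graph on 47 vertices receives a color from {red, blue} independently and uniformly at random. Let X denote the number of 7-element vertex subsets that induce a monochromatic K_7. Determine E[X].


Let X = Σ_S X_S over the C(47, 7) = 62891499 subsets S of size 7, where X_S = 1 if the K_7 on S is monochromatic.
For a fixed S, the K_7 on S has C(7, 2) = 21 edges. P[all 21 edges red] = (1/2)^21, and likewise for blue, so P[monochromatic] = 2·(1/2)^21 = 2^{1 − 21} = 1/1048576.
Summing: E[X] = C(47, 7) · 2^{1 − 21} = 62891499 · 1/1048576 = 62891499/1048576.
Numerically: E[X] ≈ 59.97801.

E[X] = C(47,7)·2^(1−C(7,2)) = 62891499/1048576 ≈ 59.97801.


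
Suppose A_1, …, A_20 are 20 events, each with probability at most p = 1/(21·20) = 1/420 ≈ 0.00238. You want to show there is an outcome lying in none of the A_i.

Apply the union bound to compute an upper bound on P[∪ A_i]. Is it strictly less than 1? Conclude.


Union bound: P[∪_{i=1}^{20} A_i] ≤ Σ_i P[A_i] ≤ 20·p = 20·(1/420) = 1/21.
Numerically: 1/21 ≈ 0.04762.
Is 1/21 < 1? YES.
Since P[∪ A_i] ≤ 1/21 < 1, the complement has P[∩ A_i^c] ≥ 1 − 1/21 = 20/21 > 0, so some outcome avoids every A_i.

20·p = 1/21 ≈ 0.04762; existence CERTIFIED by the union bound.


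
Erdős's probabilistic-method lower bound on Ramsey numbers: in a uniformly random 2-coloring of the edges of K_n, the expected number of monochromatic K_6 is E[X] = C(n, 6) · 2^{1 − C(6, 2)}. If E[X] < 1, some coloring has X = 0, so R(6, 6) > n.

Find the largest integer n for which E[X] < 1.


We need C(n, 6) · 2^{1 − 15} < 1, i.e. C(n, 6) < 2^{15 − 1} = 16384.
Check values of n near the boundary:
  n = 15: C(15, 6) = 5005; 5005 < 16384? YES
  n = 16: C(16, 6) = 8008; 8008 < 16384? YES
  n = 17: C(17, 6) = 12376; 12376 < 16384? YES
  n = 18: C(18, 6) = 18564; 18564 < 16384? NO
The largest n with C(n, 6) < 16384 is n = 17 (where E[X] = 1547/2048 ≈ 0.7554). Hence R(6, 6) > 17, i.e. R(6, 6) ≥ 18.

Largest n = 17; hence R(6, 6) > 17.


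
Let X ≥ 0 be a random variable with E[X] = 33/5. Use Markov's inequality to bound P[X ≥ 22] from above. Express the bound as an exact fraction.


μ = E[X] = 33/5, a = 22.
Markov: P[X ≥ 22] ≤ μ/a = (33/5)/22 = 3/10.
Numerically: ≈ 0.300000.
(Since a = 22 > μ = 6.600000, the bound 3/10 is < 1 and informative.)

P[X ≥ 22] ≤ 3/10 ≈ 0.300000.


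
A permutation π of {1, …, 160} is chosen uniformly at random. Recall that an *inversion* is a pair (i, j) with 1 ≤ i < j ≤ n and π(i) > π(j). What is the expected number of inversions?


Write X = Σ X_I over the C(160, 2) = 12720 pairs i < j, with X_I the indicator of one inversion.
There are 12720 indicators.
For each fixed pair i < j, the values π(i) and π(j) are two distinct elements of {1, …, 160} in uniformly random order; by symmetry P[π(i) > π(j)] = 1/2.
By linearity: E[X] = 12720 · (1/2) = C(160, 2) · (1/2) = 12720/2 = 6360 ≈ 6360.000000.

E[X] = 6360 = 6360.000000.


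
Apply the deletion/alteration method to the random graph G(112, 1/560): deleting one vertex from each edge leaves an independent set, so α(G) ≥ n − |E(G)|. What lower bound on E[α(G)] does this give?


E[|E(G)|] = C(112, 2)·p = 6216 · (1/560) = 111/10.
E[α(G)] ≥ n − E[|E(G)|] = 112 − 111/10 = 1009/10.
Numerically: ≈ 100.90000.
(This is only a lower bound; the true E[α(G)] may be larger.)

E[α(G)] ≥ 1009/10 ≈ 100.90000.


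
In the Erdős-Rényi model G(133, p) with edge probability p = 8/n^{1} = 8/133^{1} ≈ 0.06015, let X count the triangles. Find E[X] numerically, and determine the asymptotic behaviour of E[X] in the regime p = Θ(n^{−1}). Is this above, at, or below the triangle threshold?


Number of potential triangles: C(133, 3) = 383306.
Each occurs with probability p³ ≈ (0.06015)³ ≈ 2.1762813e-04.
By linearity: E[X] = C(133, 3)·p³ ≈ 383306 · 2.1762813e-04 ≈ 83.41817.
Here α = 1, so p = 8/n is exactly at the triangle threshold p ~ 1/n. Asymptotically E[X] → c³/6 = 8³/6 = 256/3 ≈ 85.33333, a bounded constant. In this regime the triangle count is asymptotically Poisson(c³/6).

E[X] ≈ 83.41817; in regime p = Θ(1/n^{1}) E[X] stays bounded (at the triangle threshold p ~ 1/n).


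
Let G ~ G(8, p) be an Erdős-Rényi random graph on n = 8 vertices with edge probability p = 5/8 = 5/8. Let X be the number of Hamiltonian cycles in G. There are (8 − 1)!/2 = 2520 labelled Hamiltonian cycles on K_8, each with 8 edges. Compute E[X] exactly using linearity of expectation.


K_8 has (8 − 1)!/2 = 2520 labelled Hamiltonian cycles.
For each such Hamiltonian cycle H, let X_H = 1 if all 8 edges of H are present in G. Then P[X_H = 1] = p^{8} = (5/8)^{8} = 390625/16777216.
By linearity: E[X] = Σ_H E[X_H] = 2520 · p^{8} = 2520 · 390625/16777216 = 123046875/2097152.
Numerically: E[X] ≈ 58.673.

E[X] = 2520 · (5/8)^{8} = 123046875/2097152 ≈ 58.673.


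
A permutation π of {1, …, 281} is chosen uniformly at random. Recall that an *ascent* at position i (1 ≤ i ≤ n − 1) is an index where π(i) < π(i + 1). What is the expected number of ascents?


Write X = Σ X_I over i = 1, …, 280, with X_I the indicator of one ascent.
There are 280 indicators.
For each fixed i, the pair (π(i), π(i+1)) is a uniformly random ordered pair of distinct values from {1, …, 281}; by symmetry P[π(i) < π(i+1)] = 1/2.
By linearity: E[X] = 280 · (1/2) = (281 − 1) · (1/2) = 140 ≈ 140.00000.

E[X] = 140 = 140.00000.


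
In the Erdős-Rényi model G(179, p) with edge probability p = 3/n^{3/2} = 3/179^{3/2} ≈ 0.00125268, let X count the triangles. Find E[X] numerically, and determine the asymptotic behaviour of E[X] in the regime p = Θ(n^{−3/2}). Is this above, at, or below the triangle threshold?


Number of potential triangles: C(179, 3) = 939929.
Each occurs with probability p³ ≈ (0.00125268)³ ≈ 1.96573570e-09.
By linearity: E[X] = C(179, 3)·p³ ≈ 939929 · 1.96573570e-09 ≈ 0.001848.
Since α = 3/2 > 1, p = c/n^{3/2} = o(1/n) is below the triangle threshold p ~ 1/n. Asymptotically E[X] ~ (c³/6)·n^{3(1−α)} = (3³/6)·n^{-1.5} → 0, so by Markov's inequality G has no triangles w.h.p.

E[X] ≈ 0.001848; in regime p = Θ(1/n^{3/2}) E[X] tends to 0 (below the triangle threshold p ~ 1/n).


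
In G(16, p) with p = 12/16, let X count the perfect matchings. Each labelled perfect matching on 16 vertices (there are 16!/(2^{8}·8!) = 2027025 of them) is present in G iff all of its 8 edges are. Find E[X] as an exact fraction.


K_16 has 16!/(2^{8}·8!) = 2027025 labelled perfect matchings.
For each such perfect matching H, let X_H = 1 if all 8 edges of H are present in G. Then P[X_H = 1] = p^{8} = (3/4)^{8} = 6561/65536.
By linearity of expectation: E[X] = Σ_H E[X_H] = 2027025 · p^{8} = 2027025 · 6561/65536 = 13299311025/65536.
Numerically: E[X] ≈ 2.03e+05.

E[X] = 2027025 · (3/4)^{8} = 13299311025/65536 ≈ 2.03e+05.


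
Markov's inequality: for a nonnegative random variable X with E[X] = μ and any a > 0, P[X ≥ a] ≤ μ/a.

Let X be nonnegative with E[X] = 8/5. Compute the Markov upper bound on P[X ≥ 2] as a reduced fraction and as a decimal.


μ = E[X] = 8/5, a = 2.
Markov: P[X ≥ 2] ≤ μ/a = (8/5)/2 = 4/5.
Numerically: ≈ 0.80000.
(Since a = 2 > μ = 1.60000, the bound 4/5 is < 1 and informative.)

P[X ≥ 2] ≤ 4/5 ≈ 0.80000.


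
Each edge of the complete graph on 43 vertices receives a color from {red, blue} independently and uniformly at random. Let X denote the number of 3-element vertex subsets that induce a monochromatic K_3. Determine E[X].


Let X = Σ_S X_S over the C(43, 3) = 12341 subsets S of size 3, where X_S = 1 if the K_3 on S is monochromatic.
For a fixed S, the K_3 on S has C(3, 2) = 3 edges. P[all 3 edges red] = (1/2)^3, and likewise for blue, so P[monochromatic] = 2·(1/2)^3 = 2^{1 − 3} = 1/4.
By linearity: E[X] = C(43, 3) · 2^{1 − 3} = 12341 · 1/4 = 12341/4.
Numerically: E[X] ≈ 3085.25000.

E[X] = C(43,3)·2^(1−C(3,2)) = 12341/4 ≈ 3085.25000.


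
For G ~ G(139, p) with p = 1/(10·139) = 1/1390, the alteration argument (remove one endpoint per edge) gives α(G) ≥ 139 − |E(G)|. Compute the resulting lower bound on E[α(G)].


E[|E(G)|] = C(139, 2)·p = 9591 · (1/1390) = 69/10.
E[α(G)] ≥ n − E[|E(G)|] = 139 − 69/10 = 1321/10.
Numerically: ≈ 132.100.
(This is only a lower bound; the true E[α(G)] may be larger.)

E[α(G)] ≥ 1321/10 ≈ 132.100.


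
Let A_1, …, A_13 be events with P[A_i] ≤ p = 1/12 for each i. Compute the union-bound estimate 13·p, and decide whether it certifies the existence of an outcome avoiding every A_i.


Union bound: P[∪_{i=1}^{13} A_i] ≤ Σ_i P[A_i] ≤ 13·p = 13·(1/12) = 13/12.
Numerically: 13/12 ≈ 1.083333.
Is 13/12 < 1? NO.
Since the bound 13/12 is ≥ 1, the union bound is uninformative here; it does NOT by itself certify existence.

13·p = 13/12 ≈ 1.083333; existence NOT certified by the union bound.


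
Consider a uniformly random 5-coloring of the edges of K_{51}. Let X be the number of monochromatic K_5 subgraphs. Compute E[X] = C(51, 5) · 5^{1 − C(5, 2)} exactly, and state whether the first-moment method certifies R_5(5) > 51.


E[X] = C(51, 5) · 5^{1 − 10} = 2349060 · 5^{−9} = 2349060/1953125.
As a reduced fraction: E[X] = 469812/390625 ≈ 1.2027.
Is E[X] < 1? NO.
Since E[X] ≥ 1, the first-moment bound is inconclusive at n = 51; it does NOT by itself certify R_5(5) > 51.

E[X] = 469812/390625 ≈ 1.2027; E[X] ≥ 1; first-moment method inconclusive here.


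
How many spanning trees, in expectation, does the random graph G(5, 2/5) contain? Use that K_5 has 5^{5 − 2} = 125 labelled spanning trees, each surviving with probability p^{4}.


K_5 has 5^{5 − 2} = 125 labelled spanning trees.
For each such spanning tree H, let X_H = 1 if all 4 edges of H are present in G. Then P[X_H = 1] = p^{4} = (2/5)^{4} = 16/625.
By linearity: E[X] = Σ_H E[X_H] = 125 · p^{4} = 125 · 16/625 = 16/5.
Numerically: E[X] ≈ 3.2.

E[X] = 125 · (2/5)^{4} = 16/5 ≈ 3.2.


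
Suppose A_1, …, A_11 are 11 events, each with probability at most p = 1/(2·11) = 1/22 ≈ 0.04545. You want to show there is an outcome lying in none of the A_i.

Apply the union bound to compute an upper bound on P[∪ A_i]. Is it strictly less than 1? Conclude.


Union bound: P[∪_{i=1}^{11} A_i] ≤ Σ_i P[A_i] ≤ 11·p = 11·(1/22) = 1/2.
Numerically: 1/2 ≈ 0.50000.
Is 1/2 < 1? YES.
Since P[∪ A_i] ≤ 1/2 < 1, the complement has P[∩ A_i^c] ≥ 1 − 1/2 = 1/2 > 0, so some outcome avoids every A_i.

11·p = 1/2 ≈ 0.50000; existence CERTIFIED by the union bound.


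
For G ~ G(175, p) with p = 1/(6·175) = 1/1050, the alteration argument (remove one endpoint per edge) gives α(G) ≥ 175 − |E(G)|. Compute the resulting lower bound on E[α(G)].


E[|E(G)|] = C(175, 2)·p = 15225 · (1/1050) = 29/2.
E[α(G)] ≥ n − E[|E(G)|] = 175 − 29/2 = 321/2.
Numerically: ≈ 160.5000.
(This is only a lower bound; the true E[α(G)] may be larger.)

E[α(G)] ≥ 321/2 ≈ 160.5000.


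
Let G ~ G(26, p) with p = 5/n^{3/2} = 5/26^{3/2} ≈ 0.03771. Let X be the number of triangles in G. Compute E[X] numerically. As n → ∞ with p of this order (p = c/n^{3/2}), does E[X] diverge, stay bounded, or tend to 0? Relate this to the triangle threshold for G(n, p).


Number of potential triangles: C(26, 3) = 2600.
Each occurs with probability p³ ≈ (0.03771)³ ≈ 5.364509e-05.
By linearity: E[X] = C(26, 3)·p³ ≈ 2600 · 5.364509e-05 ≈ 0.1395.
Since α = 3/2 > 1, p = c/n^{3/2} = o(1/n) is below the triangle threshold p ~ 1/n. Asymptotically E[X] ~ (c³/6)·n^{3(1−α)} = (5³/6)·n^{-1.5} → 0, so by Markov's inequality G has no triangles w.h.p.

E[X] ≈ 0.1395; in regime p = Θ(1/n^{3/2}) E[X] tends to 0 (below the triangle threshold p ~ 1/n).


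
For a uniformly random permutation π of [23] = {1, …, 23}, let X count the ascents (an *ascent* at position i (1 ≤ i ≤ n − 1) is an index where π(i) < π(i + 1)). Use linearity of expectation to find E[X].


Write X = Σ X_I over i = 1, …, 22, with X_I the indicator of one ascent.
There are 22 indicators.
For each fixed i, the pair (π(i), π(i+1)) is a uniformly random ordered pair of distinct values from {1, …, 23}; by symmetry P[π(i) < π(i+1)] = 1/2.
By linearity: E[X] = 22 · (1/2) = (23 − 1) · (1/2) = 11 ≈ 11.000000.

E[X] = 11 = 11.000000.


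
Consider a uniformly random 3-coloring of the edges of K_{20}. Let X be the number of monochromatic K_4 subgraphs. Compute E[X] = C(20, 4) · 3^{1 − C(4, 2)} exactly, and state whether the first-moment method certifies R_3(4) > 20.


E[X] = C(20, 4) · 3^{1 − 6} = 4845 · 3^{−5} = 4845/243.
As a reduced fraction: E[X] = 1615/81 ≈ 19.9382716.
Is E[X] < 1? NO.
Since E[X] ≥ 1, the first-moment bound is inconclusive at n = 20; it does NOT by itself certify R_3(4) > 20.

E[X] = 1615/81 ≈ 19.9382716; E[X] ≥ 1; first-moment method inconclusive here.


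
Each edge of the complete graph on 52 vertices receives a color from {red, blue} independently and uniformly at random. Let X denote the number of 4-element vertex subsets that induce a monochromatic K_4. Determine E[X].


Let X = Σ_S X_S over the C(52, 4) = 270725 subsets S of size 4, where X_S = 1 if the K_4 on S is monochromatic.
For a fixed S, the K_4 on S has C(4, 2) = 6 edges. P[all 6 edges red] = (1/2)^6, and likewise for blue, so P[monochromatic] = 2·(1/2)^6 = 2^{1 − 6} = 1/32.
Summing: E[X] = C(52, 4) · 2^{1 − 6} = 270725 · 1/32 = 270725/32.
Numerically: E[X] ≈ 8460.15625.

E[X] = C(52,4)·2^(1−C(4,2)) = 270725/32 ≈ 8460.15625.


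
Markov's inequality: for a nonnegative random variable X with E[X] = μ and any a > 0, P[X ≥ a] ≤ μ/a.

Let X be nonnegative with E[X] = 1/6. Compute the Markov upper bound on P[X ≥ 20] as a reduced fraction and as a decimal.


μ = E[X] = 1/6, a = 20.
Markov: P[X ≥ 20] ≤ μ/a = (1/6)/20 = 1/120.
Numerically: ≈ 0.008333.
(Since a = 20 > μ = 0.166667, the bound 1/120 is < 1 and informative.)

P[X ≥ 20] ≤ 1/120 ≈ 0.008333.


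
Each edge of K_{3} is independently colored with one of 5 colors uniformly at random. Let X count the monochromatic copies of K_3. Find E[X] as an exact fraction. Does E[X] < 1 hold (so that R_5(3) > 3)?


E[X] = C(3, 3) · 5^{1 − 3} = 1 · 5^{−2} = 1/25.
As a reduced fraction: E[X] = 1/25 ≈ 0.0400000.
Is E[X] < 1? YES.
Since E[X] < 1, there exists a 5-coloring of K_{3} with no monochromatic K_3; hence R_5(3) > 3.

E[X] = 1/25 ≈ 0.0400000; E[X] < 1, so R_5(3) > 3.


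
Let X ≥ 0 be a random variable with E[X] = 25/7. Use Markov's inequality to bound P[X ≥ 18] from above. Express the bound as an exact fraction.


μ = E[X] = 25/7, a = 18.
Markov: P[X ≥ 18] ≤ μ/a = (25/7)/18 = 25/126.
Numerically: ≈ 0.19841.
(Since a = 18 > μ = 3.57143, the bound 25/126 is < 1 and informative.)

P[X ≥ 18] ≤ 25/126 ≈ 0.19841.


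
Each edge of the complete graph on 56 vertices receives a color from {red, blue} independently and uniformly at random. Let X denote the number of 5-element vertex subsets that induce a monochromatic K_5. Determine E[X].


Let X = Σ_S X_S over the C(56, 5) = 3819816 subsets S of size 5, where X_S = 1 if the K_5 on S is monochromatic.
For a fixed S, the K_5 on S has C(5, 2) = 10 edges. P[all 10 edges red] = (1/2)^10, and likewise for blue, so P[monochromatic] = 2·(1/2)^10 = 2^{1 − 10} = 1/512.
Summing: E[X] = C(56, 5) · 2^{1 − 10} = 3819816 · 1/512 = 477477/64.
Numerically: E[X] ≈ 7460.57812.

E[X] = C(56,5)·2^(1−C(5,2)) = 477477/64 ≈ 7460.57812.


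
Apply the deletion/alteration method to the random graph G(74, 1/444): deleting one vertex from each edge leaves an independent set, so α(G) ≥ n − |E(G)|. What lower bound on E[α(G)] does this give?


E[|E(G)|] = C(74, 2)·p = 2701 · (1/444) = 73/12.
E[α(G)] ≥ n − E[|E(G)|] = 74 − 73/12 = 815/12.
Numerically: ≈ 67.916667.
(This is only a lower bound; the true E[α(G)] may be larger.)

E[α(G)] ≥ 815/12 ≈ 67.916667.


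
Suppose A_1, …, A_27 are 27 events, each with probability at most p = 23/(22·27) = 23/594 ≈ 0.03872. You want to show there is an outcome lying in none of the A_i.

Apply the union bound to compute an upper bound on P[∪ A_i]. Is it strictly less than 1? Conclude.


Union bound: P[∪_{i=1}^{27} A_i] ≤ Σ_i P[A_i] ≤ 27·p = 27·(23/594) = 23/22.
Numerically: 23/22 ≈ 1.04545.
Is 23/22 < 1? NO.
Since the bound 23/22 is ≥ 1, the union bound is uninformative here; it does NOT by itself certify existence.

27·p = 23/22 ≈ 1.04545; existence NOT certified by the union bound.


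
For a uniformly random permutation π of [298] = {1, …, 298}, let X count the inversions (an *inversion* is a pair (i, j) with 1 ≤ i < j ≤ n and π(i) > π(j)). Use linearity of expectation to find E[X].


Write X = Σ X_I over the C(298, 2) = 44253 pairs i < j, with X_I the indicator of one inversion.
There are 44253 indicators.
For each fixed pair i < j, the values π(i) and π(j) are two distinct elements of {1, …, 298} in uniformly random order; by symmetry P[π(i) > π(j)] = 1/2.
By linearity: E[X] = 44253 · (1/2) = C(298, 2) · (1/2) = 44253/2 = 44253/2 ≈ 22126.500.

E[X] = 44253/2 = 22126.500.


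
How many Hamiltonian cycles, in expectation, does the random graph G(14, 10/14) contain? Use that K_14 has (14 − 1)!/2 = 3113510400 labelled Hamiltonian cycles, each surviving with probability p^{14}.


K_14 has (14 − 1)!/2 = 3113510400 labelled Hamiltonian cycles.
For each such Hamiltonian cycle H, let X_H = 1 if all 14 edges of H are present in G. Then P[X_H = 1] = p^{14} = (5/7)^{14} = 6103515625/678223072849.
By linearity: E[X] = Σ_H E[X_H] = 3113510400 · p^{14} = 3113510400 · 6103515625/678223072849 = 2714765625000000000/96889010407.
Numerically: E[X] ≈ 2.8019e+07.

E[X] = 3113510400 · (5/7)^{14} = 2714765625000000000/96889010407 ≈ 2.8019e+07.


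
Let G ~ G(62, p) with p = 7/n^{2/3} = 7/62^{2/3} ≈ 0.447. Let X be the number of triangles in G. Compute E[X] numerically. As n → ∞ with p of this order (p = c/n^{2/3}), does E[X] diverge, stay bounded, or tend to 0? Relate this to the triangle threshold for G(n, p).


Number of potential triangles: C(62, 3) = 37820.
Each occurs with probability p³ ≈ (0.447)³ ≈ 8.92300e-02.
By linearity: E[X] = C(62, 3)·p³ ≈ 37820 · 8.92300e-02 ≈ 3374.677.
Since α = 2/3 < 1, p = c/n^{2/3} ≫ 1/n is above the triangle threshold p ~ 1/n. Asymptotically E[X] ~ (c³/6)·n^{3(1−α)} = (7³/6)·n^{1} → ∞; triangles are abundant w.h.p.

E[X] ≈ 3374.677; in regime p = Θ(1/n^{2/3}) E[X] diverges (above the triangle threshold p ~ 1/n).


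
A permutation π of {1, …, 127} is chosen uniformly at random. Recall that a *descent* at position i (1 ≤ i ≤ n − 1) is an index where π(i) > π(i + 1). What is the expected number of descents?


Write X = Σ X_I over i = 1, …, 126, with X_I the indicator of one descent.
There are 126 indicators.
For each fixed i, the pair (π(i), π(i+1)) is a uniformly random ordered pair of distinct values from {1, …, 127}; by symmetry P[π(i) > π(i+1)] = 1/2.
By linearity: E[X] = 126 · (1/2) = (127 − 1) · (1/2) = 63 ≈ 63.0000.

E[X] = 63 = 63.0000.


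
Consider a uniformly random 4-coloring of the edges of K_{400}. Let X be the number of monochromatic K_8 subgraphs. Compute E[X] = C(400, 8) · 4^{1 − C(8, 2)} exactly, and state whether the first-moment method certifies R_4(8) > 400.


E[X] = C(400, 8) · 4^{1 − 28} = 15148408086508950 · 4^{−27} = 15148408086508950/18014398509481984.
As a reduced fraction: E[X] = 7574204043254475/9007199254740992 ≈ 0.84091.
Is E[X] < 1? YES.
Since E[X] < 1, there exists a 4-coloring of K_{400} with no monochromatic K_8; hence R_4(8) > 400.

E[X] = 7574204043254475/9007199254740992 ≈ 0.84091; E[X] < 1, so R_4(8) > 400.


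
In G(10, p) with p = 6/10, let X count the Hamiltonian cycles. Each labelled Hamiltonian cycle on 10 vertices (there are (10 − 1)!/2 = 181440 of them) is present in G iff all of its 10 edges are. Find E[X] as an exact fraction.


K_10 has (10 − 1)!/2 = 181440 labelled Hamiltonian cycles.
For each such Hamiltonian cycle H, let X_H = 1 if all 10 edges of H are present in G. Then P[X_H = 1] = p^{10} = (3/5)^{10} = 59049/9765625.
Summing the indicators: E[X] = Σ_H E[X_H] = 181440 · p^{10} = 181440 · 59049/9765625 = 2142770112/1953125.
Numerically: E[X] ≈ 1097.1.

E[X] = 181440 · (3/5)^{10} = 2142770112/1953125 ≈ 1097.1.
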